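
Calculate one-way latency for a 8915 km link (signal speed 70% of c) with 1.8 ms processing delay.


Speed = 0.7 * 3e5 km/s = 210000 km/s
Propagation delay = 8915 / 210000 = 0.0425 s = 42.4524 ms
Processing delay = 1.8 ms
Total one-way latency = 44.2524 ms


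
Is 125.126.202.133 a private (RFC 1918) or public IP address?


RFC 1918 private ranges:
  10.0.0.0/8 (10.0.0.0 - 10.255.255.255)
  172.16.0.0/12 (172.16.0.0 - 172.31.255.255)
  192.168.0.0/16 (192.168.0.0 - 192.168.255.255)
Public (not in any RFC 1918 range)


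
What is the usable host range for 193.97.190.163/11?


Network: 193.96.0.0
Broadcast: 193.127.255.255
First usable = network + 1
Last usable = broadcast - 1
Range: 193.96.0.1 to 193.127.255.254


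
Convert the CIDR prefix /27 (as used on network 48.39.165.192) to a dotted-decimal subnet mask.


/27 means 27 network bits, 5 host bits
Binary: 11111111111111111111111111100000
Mask: 255.255.255.224


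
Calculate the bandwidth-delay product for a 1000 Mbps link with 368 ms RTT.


BDP = bandwidth * RTT
= 1000 Mbps * 368 ms
= 1000 * 1e6 * 368 / 1000 bits
= 368000000 bits
= 46000000 bytes
= 44921.875 KB
BDP = 368000000 bits (46000000 bytes)


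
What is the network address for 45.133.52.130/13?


IP:   00101101.10000101.00110100.10000010
Mask: 11111111.11111000.00000000.00000000
AND operation:
Net:  00101101.10000000.00000000.00000000
Network: 45.128.0.0/13


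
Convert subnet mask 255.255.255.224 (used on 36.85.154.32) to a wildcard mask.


Subnet mask: 255.255.255.224
Wildcard = 255.255.255.255 - subnet mask
255 - 255 = 0
255 - 255 = 0
255 - 255 = 0
255 - 224 = 31
Wildcard: 0.0.0.31


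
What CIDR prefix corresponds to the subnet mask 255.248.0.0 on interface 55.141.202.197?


Binary: 11111111.11111000.00000000.00000000
Count leading 1s
Prefix: /13


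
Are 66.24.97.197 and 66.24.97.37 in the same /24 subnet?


Mask: 255.255.255.0
66.24.97.197 AND mask = 66.24.97.0
66.24.97.37 AND mask = 66.24.97.0
Yes, same subnet (66.24.97.0)


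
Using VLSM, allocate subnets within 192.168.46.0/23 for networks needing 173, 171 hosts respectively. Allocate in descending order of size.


173 hosts -> /24 (254 usable): 192.168.46.0/24
171 hosts -> /24 (254 usable): 192.168.47.0/24
Allocation: 192.168.46.0/24 (173 hosts, 254 usable); 192.168.47.0/24 (171 hosts, 254 usable)


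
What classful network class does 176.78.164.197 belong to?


First octet: 176
Binary: 10110000
10xxxxxx -> Class B (128-191)
Class B, default mask 255.255.0.0 (/16)


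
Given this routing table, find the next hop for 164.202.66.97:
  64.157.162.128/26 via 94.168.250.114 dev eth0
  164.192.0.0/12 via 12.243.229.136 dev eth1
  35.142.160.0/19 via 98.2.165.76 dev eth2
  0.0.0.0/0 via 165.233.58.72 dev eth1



Longest prefix match for 164.202.66.97:
  /26 64.157.162.128: no
  /12 164.192.0.0: MATCH
  /19 35.142.160.0: no
  /0 0.0.0.0: MATCH
Selected: next-hop 12.243.229.136 via eth1 (matched /12)


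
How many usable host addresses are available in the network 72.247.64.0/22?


Host bits = 32 - 22 = 10
Total addresses = 2^10 = 1024
Usable = total - 2 (network and broadcast)
Usable hosts: 1022


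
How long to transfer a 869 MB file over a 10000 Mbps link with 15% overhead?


Effective throughput = 10000 * (1 - 15/100) = 8500 Mbps
File size in Mb = 869 * 8 = 6952 Mb
Time = 6952 / 8500
Time = 0.8179 seconds


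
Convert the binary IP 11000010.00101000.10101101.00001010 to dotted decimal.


11000010 = 194
00101000 = 40
10101101 = 173
00001010 = 10
IP: 194.40.173.10


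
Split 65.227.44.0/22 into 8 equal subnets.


New prefix = 22 + 3 = 25
Each subnet has 128 addresses
  65.227.44.0/25
  65.227.44.128/25
  65.227.45.0/25
  65.227.45.128/25
  65.227.46.0/25
  65.227.46.128/25
  65.227.47.0/25
  65.227.47.128/25
Subnets: 65.227.44.0/25, 65.227.44.128/25, 65.227.45.0/25, 65.227.45.128/25, 65.227.46.0/25, 65.227.46.128/25, 65.227.47.0/25, 65.227.47.128/25


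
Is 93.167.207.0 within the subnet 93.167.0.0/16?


Subnet network: 93.167.0.0
Test IP AND mask: 93.167.0.0
Yes, 93.167.207.0 is in 93.167.0.0/16


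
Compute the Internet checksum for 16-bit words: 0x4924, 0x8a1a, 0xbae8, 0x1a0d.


Sum all words (with carry folding):
+ 0x4924 = 0x4924
+ 0x8a1a = 0xd33e
+ 0xbae8 = 0x8e27
+ 0x1a0d = 0xa834
One's complement: ~0xa834
Checksum = 0x57cb


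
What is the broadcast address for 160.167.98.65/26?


Network: 160.167.98.64/26
Host bits = 6
Set all host bits to 1:
Broadcast: 160.167.98.127


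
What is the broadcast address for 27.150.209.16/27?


Network: 27.150.209.0/27
Host bits = 5
Set all host bits to 1:
Broadcast: 27.150.209.31


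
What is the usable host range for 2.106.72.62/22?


Network: 2.106.72.0
Broadcast: 2.106.75.255
First usable = network + 1
Last usable = broadcast - 1
Range: 2.106.72.1 to 2.106.75.254


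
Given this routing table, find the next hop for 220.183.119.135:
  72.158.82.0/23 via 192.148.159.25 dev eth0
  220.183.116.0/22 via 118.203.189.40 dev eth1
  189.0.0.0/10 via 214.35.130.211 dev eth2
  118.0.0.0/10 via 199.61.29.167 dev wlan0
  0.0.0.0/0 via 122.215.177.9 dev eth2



Longest prefix match for 220.183.119.135:
  /23 72.158.82.0: no
  /22 220.183.116.0: MATCH
  /10 189.0.0.0: no
  /10 118.0.0.0: no
  /0 0.0.0.0: MATCH
Selected: next-hop 118.203.189.40 via eth1 (matched /22)


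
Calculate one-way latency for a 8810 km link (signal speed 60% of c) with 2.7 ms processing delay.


Speed = 0.6 * 3e5 km/s = 180000 km/s
Propagation delay = 8810 / 180000 = 0.0489 s = 48.9444 ms
Processing delay = 2.7 ms
Total one-way latency = 51.6444 ms


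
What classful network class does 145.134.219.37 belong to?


First octet: 145
Binary: 10010001
10xxxxxx -> Class B (128-191)
Class B, default mask 255.255.0.0 (/16)


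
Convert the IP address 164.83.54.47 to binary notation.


164 = 10100100
83 = 01010011
54 = 00110110
47 = 00101111
Binary: 10100100.01010011.00110110.00101111


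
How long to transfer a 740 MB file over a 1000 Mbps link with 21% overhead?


Effective throughput = 1000 * (1 - 21/100) = 790 Mbps
File size in Mb = 740 * 8 = 5920 Mb
Time = 5920 / 790
Time = 7.4937 seconds


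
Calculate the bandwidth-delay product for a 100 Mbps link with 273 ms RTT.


BDP = bandwidth * RTT
= 100 Mbps * 273 ms
= 100 * 1e6 * 273 / 1000 bits
= 27300000 bits
= 3412500 bytes
= 3332.5195 KB
BDP = 27300000 bits (3412500 bytes)


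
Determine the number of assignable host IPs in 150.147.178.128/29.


Host bits = 32 - 29 = 3
Total addresses = 2^3 = 8
Usable = total - 2 (network and broadcast)
Usable hosts: 6


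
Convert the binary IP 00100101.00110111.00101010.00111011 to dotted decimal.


00100101 = 37
00110111 = 55
00101010 = 42
00111011 = 59
IP: 37.55.42.59


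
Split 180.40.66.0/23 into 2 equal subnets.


New prefix = 23 + 1 = 24
Each subnet has 256 addresses
  180.40.66.0/24
  180.40.67.0/24
Subnets: 180.40.66.0/24, 180.40.67.0/24


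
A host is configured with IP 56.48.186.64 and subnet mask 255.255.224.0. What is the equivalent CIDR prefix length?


Binary: 11111111.11111111.11100000.00000000
Count leading 1s
Prefix: /19


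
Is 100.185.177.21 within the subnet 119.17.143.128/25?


Subnet network: 119.17.143.128
Test IP AND mask: 100.185.177.0
No, 100.185.177.21 is not in 119.17.143.128/25


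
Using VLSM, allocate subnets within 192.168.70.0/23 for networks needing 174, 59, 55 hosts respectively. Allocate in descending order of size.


174 hosts -> /24 (254 usable): 192.168.70.0/24
59 hosts -> /26 (62 usable): 192.168.71.0/26
55 hosts -> /26 (62 usable): 192.168.71.64/26
Allocation: 192.168.70.0/24 (174 hosts, 254 usable); 192.168.71.0/26 (59 hosts, 62 usable); 192.168.71.64/26 (55 hosts, 62 usable)


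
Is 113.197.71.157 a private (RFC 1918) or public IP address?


RFC 1918 private ranges:
  10.0.0.0/8 (10.0.0.0 - 10.255.255.255)
  172.16.0.0/12 (172.16.0.0 - 172.31.255.255)
  192.168.0.0/16 (192.168.0.0 - 192.168.255.255)
Public (not in any RFC 1918 range)


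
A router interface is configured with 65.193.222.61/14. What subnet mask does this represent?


/14 means 14 network bits, 18 host bits
Binary: 11111111111111000000000000000000
Mask: 255.252.0.0


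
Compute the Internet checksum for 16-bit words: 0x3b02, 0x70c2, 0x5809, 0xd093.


Sum all words (with carry folding):
+ 0x3b02 = 0x3b02
+ 0x70c2 = 0xabc4
+ 0x5809 = 0x03ce
+ 0xd093 = 0xd461
One's complement: ~0xd461
Checksum = 0x2b9e


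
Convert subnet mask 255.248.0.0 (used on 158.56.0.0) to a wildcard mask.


Subnet mask: 255.248.0.0
Wildcard = 255.255.255.255 - subnet mask
255 - 255 = 0
255 - 248 = 7
255 - 0 = 255
255 - 0 = 255
Wildcard: 0.7.255.255


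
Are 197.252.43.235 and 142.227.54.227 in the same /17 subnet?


Mask: 255.255.128.0
197.252.43.235 AND mask = 197.252.0.0
142.227.54.227 AND mask = 142.227.0.0
No, different subnets (197.252.0.0 vs 142.227.0.0)


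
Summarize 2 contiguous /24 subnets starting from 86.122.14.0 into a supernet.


Original prefix: /24
Number of subnets: 2 = 2^1
New prefix = 24 - 1 = 23
Supernet: 86.122.14.0/23


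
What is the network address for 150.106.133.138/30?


IP:   10010110.01101010.10000101.10001010
Mask: 11111111.11111111.11111111.11111100
AND operation:
Net:  10010110.01101010.10000101.10001000
Network: 150.106.133.136/30


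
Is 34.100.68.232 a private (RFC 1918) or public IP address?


RFC 1918 private ranges:
  10.0.0.0/8 (10.0.0.0 - 10.255.255.255)
  172.16.0.0/12 (172.16.0.0 - 172.31.255.255)
  192.168.0.0/16 (192.168.0.0 - 192.168.255.255)
Public (not in any RFC 1918 range)


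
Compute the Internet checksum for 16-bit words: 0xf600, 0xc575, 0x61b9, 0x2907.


Sum all words (with carry folding):
+ 0xf600 = 0xf600
+ 0xc575 = 0xbb76
+ 0x61b9 = 0x1d30
+ 0x2907 = 0x4637
One's complement: ~0x4637
Checksum = 0xb9c8


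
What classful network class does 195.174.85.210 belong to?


First octet: 195
Binary: 11000011
110xxxxx -> Class C (192-223)
Class C, default mask 255.255.255.0 (/24)


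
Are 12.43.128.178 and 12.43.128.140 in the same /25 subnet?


Mask: 255.255.255.128
12.43.128.178 AND mask = 12.43.128.128
12.43.128.140 AND mask = 12.43.128.128
Yes, same subnet (12.43.128.128)


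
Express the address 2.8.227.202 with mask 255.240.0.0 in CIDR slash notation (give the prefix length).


Binary: 11111111.11110000.00000000.00000000
Count leading 1s
Prefix: /12


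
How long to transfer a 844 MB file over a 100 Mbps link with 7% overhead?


Effective throughput = 100 * (1 - 7/100) = 93 Mbps
File size in Mb = 844 * 8 = 6752 Mb
Time = 6752 / 93
Time = 72.6022 seconds


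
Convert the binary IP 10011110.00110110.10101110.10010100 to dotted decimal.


10011110 = 158
00110110 = 54
10101110 = 174
10010100 = 148
IP: 158.54.174.148


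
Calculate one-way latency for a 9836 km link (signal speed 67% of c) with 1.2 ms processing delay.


Speed = 0.67 * 3e5 km/s = 201000 km/s
Propagation delay = 9836 / 201000 = 0.0489 s = 48.9353 ms
Processing delay = 1.2 ms
Total one-way latency = 50.1353 ms


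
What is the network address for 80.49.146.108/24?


IP:   01010000.00110001.10010010.01101100
Mask: 11111111.11111111.11111111.00000000
AND operation:
Net:  01010000.00110001.10010010.00000000
Network: 80.49.146.0/24


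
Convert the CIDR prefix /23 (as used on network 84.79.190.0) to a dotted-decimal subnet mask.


/23 means 23 network bits, 9 host bits
Binary: 11111111111111111111111000000000
Mask: 255.255.254.0


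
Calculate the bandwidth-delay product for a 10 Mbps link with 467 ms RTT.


BDP = bandwidth * RTT
= 10 Mbps * 467 ms
= 10 * 1e6 * 467 / 1000 bits
= 4670000 bits
= 583750 bytes
= 570.0684 KB
BDP = 4670000 bits (583750 bytes)


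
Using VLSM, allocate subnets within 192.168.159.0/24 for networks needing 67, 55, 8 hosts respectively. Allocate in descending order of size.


67 hosts -> /25 (126 usable): 192.168.159.0/25
55 hosts -> /26 (62 usable): 192.168.159.128/26
8 hosts -> /28 (14 usable): 192.168.159.192/28
Allocation: 192.168.159.0/25 (67 hosts, 126 usable); 192.168.159.128/26 (55 hosts, 62 usable); 192.168.159.192/28 (8 hosts, 14 usable)


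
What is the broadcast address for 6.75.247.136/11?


Network: 6.64.0.0/11
Host bits = 21
Set all host bits to 1:
Broadcast: 6.95.255.255


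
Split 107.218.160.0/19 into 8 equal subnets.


New prefix = 19 + 3 = 22
Each subnet has 1024 addresses
  107.218.160.0/22
  107.218.164.0/22
  107.218.168.0/22
  107.218.172.0/22
  107.218.176.0/22
  107.218.180.0/22
  107.218.184.0/22
  107.218.188.0/22
Subnets: 107.218.160.0/22, 107.218.164.0/22, 107.218.168.0/22, 107.218.172.0/22, 107.218.176.0/22, 107.218.180.0/22, 107.218.184.0/22, 107.218.188.0/22


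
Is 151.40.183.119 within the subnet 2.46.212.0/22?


Subnet network: 2.46.212.0
Test IP AND mask: 151.40.180.0
No, 151.40.183.119 is not in 2.46.212.0/22


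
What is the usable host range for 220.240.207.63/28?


Network: 220.240.207.48
Broadcast: 220.240.207.63
First usable = network + 1
Last usable = broadcast - 1
Range: 220.240.207.49 to 220.240.207.62


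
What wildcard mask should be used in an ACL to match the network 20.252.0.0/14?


Subnet mask: 255.252.0.0
Wildcard = 255.255.255.255 - subnet mask
255 - 255 = 0
255 - 252 = 3
255 - 0 = 255
255 - 0 = 255
Wildcard: 0.3.255.255


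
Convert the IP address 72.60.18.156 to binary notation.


72 = 01001000
60 = 00111100
18 = 00010010
156 = 10011100
Binary: 01001000.00111100.00010010.10011100


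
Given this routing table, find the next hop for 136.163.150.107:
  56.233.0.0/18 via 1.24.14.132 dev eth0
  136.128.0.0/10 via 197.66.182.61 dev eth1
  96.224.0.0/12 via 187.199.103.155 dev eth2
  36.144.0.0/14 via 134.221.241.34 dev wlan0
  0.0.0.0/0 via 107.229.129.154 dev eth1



Longest prefix match for 136.163.150.107:
  /18 56.233.0.0: no
  /10 136.128.0.0: MATCH
  /12 96.224.0.0: no
  /14 36.144.0.0: no
  /0 0.0.0.0: MATCH
Selected: next-hop 197.66.182.61 via eth1 (matched /10)


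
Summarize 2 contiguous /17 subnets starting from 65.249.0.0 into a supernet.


Original prefix: /17
Number of subnets: 2 = 2^1
New prefix = 17 - 1 = 16
Supernet: 65.249.0.0/16


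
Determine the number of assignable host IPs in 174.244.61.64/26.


Host bits = 32 - 26 = 6
Total addresses = 2^6 = 64
Usable = total - 2 (network and broadcast)
Usable hosts: 62


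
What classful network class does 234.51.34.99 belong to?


First octet: 234
Binary: 11101010
1110xxxx -> Class D (224-239)
Class D (multicast), default mask N/A


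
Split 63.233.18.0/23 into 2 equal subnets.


New prefix = 23 + 1 = 24
Each subnet has 256 addresses
  63.233.18.0/24
  63.233.19.0/24
Subnets: 63.233.18.0/24, 63.233.19.0/24


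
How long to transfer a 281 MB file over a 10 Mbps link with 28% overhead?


Effective throughput = 10 * (1 - 28/100) = 7.2 Mbps
File size in Mb = 281 * 8 = 2248 Mb
Time = 2248 / 7.2
Time = 312.2222 seconds


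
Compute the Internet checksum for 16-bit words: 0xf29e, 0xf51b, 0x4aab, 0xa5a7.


Sum all words (with carry folding):
+ 0xf29e = 0xf29e
+ 0xf51b = 0xe7ba
+ 0x4aab = 0x3266
+ 0xa5a7 = 0xd80d
One's complement: ~0xd80d
Checksum = 0x27f2


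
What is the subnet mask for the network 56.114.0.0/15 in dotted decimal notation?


/15 means 15 network bits, 17 host bits
Binary: 11111111111111100000000000000000
Mask: 255.254.0.0


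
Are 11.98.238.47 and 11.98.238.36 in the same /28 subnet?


Mask: 255.255.255.240
11.98.238.47 AND mask = 11.98.238.32
11.98.238.36 AND mask = 11.98.238.32
Yes, same subnet (11.98.238.32)


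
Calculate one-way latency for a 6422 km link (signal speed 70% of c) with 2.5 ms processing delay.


Speed = 0.7 * 3e5 km/s = 210000 km/s
Propagation delay = 6422 / 210000 = 0.0306 s = 30.581 ms
Processing delay = 2.5 ms
Total one-way latency = 33.081 ms


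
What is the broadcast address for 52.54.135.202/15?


Network: 52.54.0.0/15
Host bits = 17
Set all host bits to 1:
Broadcast: 52.55.255.255


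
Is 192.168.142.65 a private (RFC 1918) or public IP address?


RFC 1918 private ranges:
  10.0.0.0/8 (10.0.0.0 - 10.255.255.255)
  172.16.0.0/12 (172.16.0.0 - 172.31.255.255)
  192.168.0.0/16 (192.168.0.0 - 192.168.255.255)
Private (in 192.168.0.0/16)


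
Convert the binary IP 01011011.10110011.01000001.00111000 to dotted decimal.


01011011 = 91
10110011 = 179
01000001 = 65
00111000 = 56
IP: 91.179.65.56


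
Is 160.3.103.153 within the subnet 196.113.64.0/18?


Subnet network: 196.113.64.0
Test IP AND mask: 160.3.64.0
No, 160.3.103.153 is not in 196.113.64.0/18


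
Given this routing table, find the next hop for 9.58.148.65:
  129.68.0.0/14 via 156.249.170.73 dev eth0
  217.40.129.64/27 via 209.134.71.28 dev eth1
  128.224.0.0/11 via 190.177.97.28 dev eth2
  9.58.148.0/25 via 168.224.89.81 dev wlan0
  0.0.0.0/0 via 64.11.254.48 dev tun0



Longest prefix match for 9.58.148.65:
  /14 129.68.0.0: no
  /27 217.40.129.64: no
  /11 128.224.0.0: no
  /25 9.58.148.0: MATCH
  /0 0.0.0.0: MATCH
Selected: next-hop 168.224.89.81 via wlan0 (matched /25)


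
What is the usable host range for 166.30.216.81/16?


Network: 166.30.0.0
Broadcast: 166.30.255.255
First usable = network + 1
Last usable = broadcast - 1
Range: 166.30.0.1 to 166.30.255.254


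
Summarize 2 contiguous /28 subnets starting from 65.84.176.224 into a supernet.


Original prefix: /28
Number of subnets: 2 = 2^1
New prefix = 28 - 1 = 27
Supernet: 65.84.176.224/27


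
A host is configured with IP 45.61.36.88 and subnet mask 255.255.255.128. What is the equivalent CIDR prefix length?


Binary: 11111111.11111111.11111111.10000000
Count leading 1s
Prefix: /25


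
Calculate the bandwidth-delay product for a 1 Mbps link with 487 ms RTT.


BDP = bandwidth * RTT
= 1 Mbps * 487 ms
= 1 * 1e6 * 487 / 1000 bits
= 487000 bits
= 60875 bytes
= 59.4482 KB
BDP = 487000 bits (60875 bytes)


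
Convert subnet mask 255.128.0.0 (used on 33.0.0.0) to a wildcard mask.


Subnet mask: 255.128.0.0
Wildcard = 255.255.255.255 - subnet mask
255 - 255 = 0
255 - 128 = 127
255 - 0 = 255
255 - 0 = 255
Wildcard: 0.127.255.255


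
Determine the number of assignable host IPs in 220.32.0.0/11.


Host bits = 32 - 11 = 21
Total addresses = 2^21 = 2097152
Usable = total - 2 (network and broadcast)
Usable hosts: 2097150


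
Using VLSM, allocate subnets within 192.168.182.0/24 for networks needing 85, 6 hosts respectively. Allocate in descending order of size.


85 hosts -> /25 (126 usable): 192.168.182.0/25
6 hosts -> /29 (6 usable): 192.168.182.128/29
Allocation: 192.168.182.0/25 (85 hosts, 126 usable); 192.168.182.128/29 (6 hosts, 6 usable)


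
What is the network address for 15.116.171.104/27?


IP:   00001111.01110100.10101011.01101000
Mask: 11111111.11111111.11111111.11100000
AND operation:
Net:  00001111.01110100.10101011.01100000
Network: 15.116.171.96/27


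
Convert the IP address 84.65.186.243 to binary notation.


84 = 01010100
65 = 01000001
186 = 10111010
243 = 11110011
Binary: 01010100.01000001.10111010.11110011


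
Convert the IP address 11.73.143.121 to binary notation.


11 = 00001011
73 = 01001001
143 = 10001111
121 = 01111001
Binary: 00001011.01001001.10001111.01111001


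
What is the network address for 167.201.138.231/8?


IP:   10100111.11001001.10001010.11100111
Mask: 11111111.00000000.00000000.00000000
AND operation:
Net:  10100111.00000000.00000000.00000000
Network: 167.0.0.0/8


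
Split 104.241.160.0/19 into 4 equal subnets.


New prefix = 19 + 2 = 21
Each subnet has 2048 addresses
  104.241.160.0/21
  104.241.168.0/21
  104.241.176.0/21
  104.241.184.0/21
Subnets: 104.241.160.0/21, 104.241.168.0/21, 104.241.176.0/21, 104.241.184.0/21


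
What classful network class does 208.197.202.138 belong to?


First octet: 208
Binary: 11010000
110xxxxx -> Class C (192-223)
Class C, default mask 255.255.255.0 (/24)


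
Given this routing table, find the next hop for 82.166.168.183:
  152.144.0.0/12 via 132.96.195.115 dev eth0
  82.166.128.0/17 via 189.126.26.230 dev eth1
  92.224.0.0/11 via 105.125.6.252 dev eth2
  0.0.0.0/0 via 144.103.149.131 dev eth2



Longest prefix match for 82.166.168.183:
  /12 152.144.0.0: no
  /17 82.166.128.0: MATCH
  /11 92.224.0.0: no
  /0 0.0.0.0: MATCH
Selected: next-hop 189.126.26.230 via eth1 (matched /17)


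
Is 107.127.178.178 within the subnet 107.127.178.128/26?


Subnet network: 107.127.178.128
Test IP AND mask: 107.127.178.128
Yes, 107.127.178.178 is in 107.127.178.128/26


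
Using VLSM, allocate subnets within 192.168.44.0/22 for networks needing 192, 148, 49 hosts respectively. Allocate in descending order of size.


192 hosts -> /24 (254 usable): 192.168.44.0/24
148 hosts -> /24 (254 usable): 192.168.45.0/24
49 hosts -> /26 (62 usable): 192.168.46.0/26
Allocation: 192.168.44.0/24 (192 hosts, 254 usable); 192.168.45.0/24 (148 hosts, 254 usable); 192.168.46.0/26 (49 hosts, 62 usable)


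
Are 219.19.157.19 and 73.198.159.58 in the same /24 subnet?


Mask: 255.255.255.0
219.19.157.19 AND mask = 219.19.157.0
73.198.159.58 AND mask = 73.198.159.0
No, different subnets (219.19.157.0 vs 73.198.159.0)


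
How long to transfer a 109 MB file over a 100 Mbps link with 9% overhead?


Effective throughput = 100 * (1 - 9/100) = 91 Mbps
File size in Mb = 109 * 8 = 872 Mb
Time = 872 / 91
Time = 9.5824 seconds


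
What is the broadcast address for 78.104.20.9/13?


Network: 78.104.0.0/13
Host bits = 19
Set all host bits to 1:
Broadcast: 78.111.255.255


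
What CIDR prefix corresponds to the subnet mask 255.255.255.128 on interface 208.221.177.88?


Binary: 11111111.11111111.11111111.10000000
Count leading 1s
Prefix: /25


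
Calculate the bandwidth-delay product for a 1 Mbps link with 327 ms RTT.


BDP = bandwidth * RTT
= 1 Mbps * 327 ms
= 1 * 1e6 * 327 / 1000 bits
= 327000 bits
= 40875 bytes
= 39.917 KB
BDP = 327000 bits (40875 bytes)


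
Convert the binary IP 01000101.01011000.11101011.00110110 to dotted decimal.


01000101 = 69
01011000 = 88
11101011 = 235
00110110 = 54
IP: 69.88.235.54


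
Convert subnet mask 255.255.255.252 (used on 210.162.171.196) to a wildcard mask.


Subnet mask: 255.255.255.252
Wildcard = 255.255.255.255 - subnet mask
255 - 255 = 0
255 - 255 = 0
255 - 255 = 0
255 - 252 = 3
Wildcard: 0.0.0.3


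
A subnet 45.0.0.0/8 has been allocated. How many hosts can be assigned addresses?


Host bits = 32 - 8 = 24
Total addresses = 2^24 = 16777216
Usable = total - 2 (network and broadcast)
Usable hosts: 16777214


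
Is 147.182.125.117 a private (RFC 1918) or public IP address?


RFC 1918 private ranges:
  10.0.0.0/8 (10.0.0.0 - 10.255.255.255)
  172.16.0.0/12 (172.16.0.0 - 172.31.255.255)
  192.168.0.0/16 (192.168.0.0 - 192.168.255.255)
Public (not in any RFC 1918 range)


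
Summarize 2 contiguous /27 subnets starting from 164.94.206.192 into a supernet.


Original prefix: /27
Number of subnets: 2 = 2^1
New prefix = 27 - 1 = 26
Supernet: 164.94.206.192/26


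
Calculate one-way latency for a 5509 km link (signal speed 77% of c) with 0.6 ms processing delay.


Speed = 0.77 * 3e5 km/s = 231000 km/s
Propagation delay = 5509 / 231000 = 0.0238 s = 23.8485 ms
Processing delay = 0.6 ms
Total one-way latency = 24.4485 ms


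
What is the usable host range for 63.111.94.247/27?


Network: 63.111.94.224
Broadcast: 63.111.94.255
First usable = network + 1
Last usable = broadcast - 1
Range: 63.111.94.225 to 63.111.94.254


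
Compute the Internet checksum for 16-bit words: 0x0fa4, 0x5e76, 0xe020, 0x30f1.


Sum all words (with carry folding):
+ 0x0fa4 = 0x0fa4
+ 0x5e76 = 0x6e1a
+ 0xe020 = 0x4e3b
+ 0x30f1 = 0x7f2c
One's complement: ~0x7f2c
Checksum = 0x80d3


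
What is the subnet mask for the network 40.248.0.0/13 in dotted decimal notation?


/13 means 13 network bits, 19 host bits
Binary: 11111111111110000000000000000000
Mask: 255.248.0.0


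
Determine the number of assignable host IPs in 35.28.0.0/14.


Host bits = 32 - 14 = 18
Total addresses = 2^18 = 262144
Usable = total - 2 (network and broadcast)
Usable hosts: 262142


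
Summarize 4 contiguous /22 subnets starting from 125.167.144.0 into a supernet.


Original prefix: /22
Number of subnets: 4 = 2^2
New prefix = 22 - 2 = 20
Supernet: 125.167.144.0/20


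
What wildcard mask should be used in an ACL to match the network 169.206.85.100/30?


Subnet mask: 255.255.255.252
Wildcard = 255.255.255.255 - subnet mask
255 - 255 = 0
255 - 255 = 0
255 - 255 = 0
255 - 252 = 3
Wildcard: 0.0.0.3


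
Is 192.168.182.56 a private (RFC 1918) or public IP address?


RFC 1918 private ranges:
  10.0.0.0/8 (10.0.0.0 - 10.255.255.255)
  172.16.0.0/12 (172.16.0.0 - 172.31.255.255)
  192.168.0.0/16 (192.168.0.0 - 192.168.255.255)
Private (in 192.168.0.0/16)


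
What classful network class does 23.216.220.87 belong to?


First octet: 23
Binary: 00010111
0xxxxxxx -> Class A (1-126)
Class A, default mask 255.0.0.0 (/8)


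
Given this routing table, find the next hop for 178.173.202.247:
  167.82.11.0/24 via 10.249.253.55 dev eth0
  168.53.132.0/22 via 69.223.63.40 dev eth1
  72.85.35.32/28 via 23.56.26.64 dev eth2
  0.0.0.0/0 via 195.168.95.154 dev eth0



Longest prefix match for 178.173.202.247:
  /24 167.82.11.0: no
  /22 168.53.132.0: no
  /28 72.85.35.32: no
  /0 0.0.0.0: MATCH
Selected: next-hop 195.168.95.154 via eth0 (matched /0)


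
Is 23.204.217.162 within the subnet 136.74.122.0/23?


Subnet network: 136.74.122.0
Test IP AND mask: 23.204.216.0
No, 23.204.217.162 is not in 136.74.122.0/23


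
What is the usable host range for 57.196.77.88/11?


Network: 57.192.0.0
Broadcast: 57.223.255.255
First usable = network + 1
Last usable = broadcast - 1
Range: 57.192.0.1 to 57.223.255.254


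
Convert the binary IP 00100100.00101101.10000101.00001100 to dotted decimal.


00100100 = 36
00101101 = 45
10000101 = 133
00001100 = 12
IP: 36.45.133.12


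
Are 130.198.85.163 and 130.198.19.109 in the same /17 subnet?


Mask: 255.255.128.0
130.198.85.163 AND mask = 130.198.0.0
130.198.19.109 AND mask = 130.198.0.0
Yes, same subnet (130.198.0.0)


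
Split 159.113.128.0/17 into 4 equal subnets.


New prefix = 17 + 2 = 19
Each subnet has 8192 addresses
  159.113.128.0/19
  159.113.160.0/19
  159.113.192.0/19
  159.113.224.0/19
Subnets: 159.113.128.0/19, 159.113.160.0/19, 159.113.192.0/19, 159.113.224.0/19


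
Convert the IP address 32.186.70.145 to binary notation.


32 = 00100000
186 = 10111010
70 = 01000110
145 = 10010001
Binary: 00100000.10111010.01000110.10010001


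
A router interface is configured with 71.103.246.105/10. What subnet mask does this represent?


/10 means 10 network bits, 22 host bits
Binary: 11111111110000000000000000000000
Mask: 255.192.0.0


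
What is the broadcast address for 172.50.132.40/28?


Network: 172.50.132.32/28
Host bits = 4
Set all host bits to 1:
Broadcast: 172.50.132.47


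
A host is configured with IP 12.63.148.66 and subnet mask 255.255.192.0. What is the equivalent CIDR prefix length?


Binary: 11111111.11111111.11000000.00000000
Count leading 1s
Prefix: /18


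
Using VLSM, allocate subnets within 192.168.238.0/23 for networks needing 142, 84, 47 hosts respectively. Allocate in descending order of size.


142 hosts -> /24 (254 usable): 192.168.238.0/24
84 hosts -> /25 (126 usable): 192.168.239.0/25
47 hosts -> /26 (62 usable): 192.168.239.128/26
Allocation: 192.168.238.0/24 (142 hosts, 254 usable); 192.168.239.0/25 (84 hosts, 126 usable); 192.168.239.128/26 (47 hosts, 62 usable)


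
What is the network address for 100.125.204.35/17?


IP:   01100100.01111101.11001100.00100011
Mask: 11111111.11111111.10000000.00000000
AND operation:
Net:  01100100.01111101.10000000.00000000
Network: 100.125.128.0/17


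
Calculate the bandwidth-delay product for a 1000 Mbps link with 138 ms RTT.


BDP = bandwidth * RTT
= 1000 Mbps * 138 ms
= 1000 * 1e6 * 138 / 1000 bits
= 138000000 bits
= 17250000 bytes
= 16845.7031 KB
BDP = 138000000 bits (17250000 bytes)


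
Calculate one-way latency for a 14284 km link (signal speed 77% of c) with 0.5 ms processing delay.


Speed = 0.77 * 3e5 km/s = 231000 km/s
Propagation delay = 14284 / 231000 = 0.0618 s = 61.8355 ms
Processing delay = 0.5 ms
Total one-way latency = 62.3355 ms


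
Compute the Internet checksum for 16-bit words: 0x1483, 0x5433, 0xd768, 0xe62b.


Sum all words (with carry folding):
+ 0x1483 = 0x1483
+ 0x5433 = 0x68b6
+ 0xd768 = 0x401f
+ 0xe62b = 0x264b
One's complement: ~0x264b
Checksum = 0xd9b4


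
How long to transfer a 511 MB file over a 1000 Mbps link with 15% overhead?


Effective throughput = 1000 * (1 - 15/100) = 850 Mbps
File size in Mb = 511 * 8 = 4088 Mb
Time = 4088 / 850
Time = 4.8094 seconds


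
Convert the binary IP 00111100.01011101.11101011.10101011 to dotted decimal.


00111100 = 60
01011101 = 93
11101011 = 235
10101011 = 171
IP: 60.93.235.171


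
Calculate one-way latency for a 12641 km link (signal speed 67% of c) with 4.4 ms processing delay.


Speed = 0.67 * 3e5 km/s = 201000 km/s
Propagation delay = 12641 / 201000 = 0.0629 s = 62.8905 ms
Processing delay = 4.4 ms
Total one-way latency = 67.2905 ms


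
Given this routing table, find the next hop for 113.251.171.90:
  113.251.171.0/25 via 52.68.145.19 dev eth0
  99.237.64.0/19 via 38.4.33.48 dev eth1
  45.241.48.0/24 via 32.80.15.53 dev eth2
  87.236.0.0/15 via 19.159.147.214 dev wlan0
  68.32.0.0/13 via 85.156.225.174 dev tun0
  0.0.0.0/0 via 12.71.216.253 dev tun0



Longest prefix match for 113.251.171.90:
  /25 113.251.171.0: MATCH
  /19 99.237.64.0: no
  /24 45.241.48.0: no
  /15 87.236.0.0: no
  /13 68.32.0.0: no
  /0 0.0.0.0: MATCH
Selected: next-hop 52.68.145.19 via eth0 (matched /25)


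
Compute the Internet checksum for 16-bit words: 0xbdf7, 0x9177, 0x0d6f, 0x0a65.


Sum all words (with carry folding):
+ 0xbdf7 = 0xbdf7
+ 0x9177 = 0x4f6f
+ 0x0d6f = 0x5cde
+ 0x0a65 = 0x6743
One's complement: ~0x6743
Checksum = 0x98bc


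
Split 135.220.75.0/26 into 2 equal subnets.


New prefix = 26 + 1 = 27
Each subnet has 32 addresses
  135.220.75.0/27
  135.220.75.32/27
Subnets: 135.220.75.0/27, 135.220.75.32/27


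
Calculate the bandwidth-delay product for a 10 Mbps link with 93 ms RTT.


BDP = bandwidth * RTT
= 10 Mbps * 93 ms
= 10 * 1e6 * 93 / 1000 bits
= 930000 bits
= 116250 bytes
= 113.5254 KB
BDP = 930000 bits (116250 bytes)


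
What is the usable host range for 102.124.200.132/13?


Network: 102.120.0.0
Broadcast: 102.127.255.255
First usable = network + 1
Last usable = broadcast - 1
Range: 102.120.0.1 to 102.127.255.254


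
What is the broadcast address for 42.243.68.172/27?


Network: 42.243.68.160/27
Host bits = 5
Set all host bits to 1:
Broadcast: 42.243.68.191


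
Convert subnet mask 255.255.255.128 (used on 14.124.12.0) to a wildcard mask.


Subnet mask: 255.255.255.128
Wildcard = 255.255.255.255 - subnet mask
255 - 255 = 0
255 - 255 = 0
255 - 255 = 0
255 - 128 = 127
Wildcard: 0.0.0.127


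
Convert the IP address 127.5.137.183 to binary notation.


127 = 01111111
5 = 00000101
137 = 10001001
183 = 10110111
Binary: 01111111.00000101.10001001.10110111


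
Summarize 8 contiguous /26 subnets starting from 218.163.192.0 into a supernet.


Original prefix: /26
Number of subnets: 8 = 2^3
New prefix = 26 - 3 = 23
Supernet: 218.163.192.0/23


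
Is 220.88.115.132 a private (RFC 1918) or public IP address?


RFC 1918 private ranges:
  10.0.0.0/8 (10.0.0.0 - 10.255.255.255)
  172.16.0.0/12 (172.16.0.0 - 172.31.255.255)
  192.168.0.0/16 (192.168.0.0 - 192.168.255.255)
Public (not in any RFC 1918 range)


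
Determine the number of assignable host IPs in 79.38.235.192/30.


Host bits = 32 - 30 = 2
Total addresses = 2^2 = 4
Usable = total - 2 (network and broadcast)
Usable hosts: 2


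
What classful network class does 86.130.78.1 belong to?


First octet: 86
Binary: 01010110
0xxxxxxx -> Class A (1-126)
Class A, default mask 255.0.0.0 (/8)


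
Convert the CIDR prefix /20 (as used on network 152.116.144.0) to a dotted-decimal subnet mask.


/20 means 20 network bits, 12 host bits
Binary: 11111111111111111111000000000000
Mask: 255.255.240.0


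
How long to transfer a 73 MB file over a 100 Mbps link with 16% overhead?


Effective throughput = 100 * (1 - 16/100) = 84 Mbps
File size in Mb = 73 * 8 = 584 Mb
Time = 584 / 84
Time = 6.9524 seconds


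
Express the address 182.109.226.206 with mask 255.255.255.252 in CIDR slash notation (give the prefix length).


Binary: 11111111.11111111.11111111.11111100
Count leading 1s
Prefix: /30


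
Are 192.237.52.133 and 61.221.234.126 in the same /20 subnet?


Mask: 255.255.240.0
192.237.52.133 AND mask = 192.237.48.0
61.221.234.126 AND mask = 61.221.224.0
No, different subnets (192.237.48.0 vs 61.221.224.0)


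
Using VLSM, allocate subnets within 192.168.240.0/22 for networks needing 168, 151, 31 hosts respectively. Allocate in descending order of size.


168 hosts -> /24 (254 usable): 192.168.240.0/24
151 hosts -> /24 (254 usable): 192.168.241.0/24
31 hosts -> /26 (62 usable): 192.168.242.0/26
Allocation: 192.168.240.0/24 (168 hosts, 254 usable); 192.168.241.0/24 (151 hosts, 254 usable); 192.168.242.0/26 (31 hosts, 62 usable)


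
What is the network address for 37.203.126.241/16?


IP:   00100101.11001011.01111110.11110001
Mask: 11111111.11111111.00000000.00000000
AND operation:
Net:  00100101.11001011.00000000.00000000
Network: 37.203.0.0/16


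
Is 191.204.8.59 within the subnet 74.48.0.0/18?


Subnet network: 74.48.0.0
Test IP AND mask: 191.204.0.0
No, 191.204.8.59 is not in 74.48.0.0/18


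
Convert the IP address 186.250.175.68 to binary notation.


186 = 10111010
250 = 11111010
175 = 10101111
68 = 01000100
Binary: 10111010.11111010.10101111.01000100


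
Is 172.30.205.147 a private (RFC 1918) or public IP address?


RFC 1918 private ranges:
  10.0.0.0/8 (10.0.0.0 - 10.255.255.255)
  172.16.0.0/12 (172.16.0.0 - 172.31.255.255)
  192.168.0.0/16 (192.168.0.0 - 192.168.255.255)
Private (in 172.16.0.0/12)


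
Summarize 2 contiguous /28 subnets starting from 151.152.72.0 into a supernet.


Original prefix: /28
Number of subnets: 2 = 2^1
New prefix = 28 - 1 = 27
Supernet: 151.152.72.0/27


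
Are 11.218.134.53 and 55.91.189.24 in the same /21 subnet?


Mask: 255.255.248.0
11.218.134.53 AND mask = 11.218.128.0
55.91.189.24 AND mask = 55.91.184.0
No, different subnets (11.218.128.0 vs 55.91.184.0)


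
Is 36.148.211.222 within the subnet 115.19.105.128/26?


Subnet network: 115.19.105.128
Test IP AND mask: 36.148.211.192
No, 36.148.211.222 is not in 115.19.105.128/26


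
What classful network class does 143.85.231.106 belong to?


First octet: 143
Binary: 10001111
10xxxxxx -> Class B (128-191)
Class B, default mask 255.255.0.0 (/16)


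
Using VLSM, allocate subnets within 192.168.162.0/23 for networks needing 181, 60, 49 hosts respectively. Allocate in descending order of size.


181 hosts -> /24 (254 usable): 192.168.162.0/24
60 hosts -> /26 (62 usable): 192.168.163.0/26
49 hosts -> /26 (62 usable): 192.168.163.64/26
Allocation: 192.168.162.0/24 (181 hosts, 254 usable); 192.168.163.0/26 (60 hosts, 62 usable); 192.168.163.64/26 (49 hosts, 62 usable)


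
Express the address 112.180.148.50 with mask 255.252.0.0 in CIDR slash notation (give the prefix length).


Binary: 11111111.11111100.00000000.00000000
Count leading 1s
Prefix: /14


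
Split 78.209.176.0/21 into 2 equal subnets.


New prefix = 21 + 1 = 22
Each subnet has 1024 addresses
  78.209.176.0/22
  78.209.180.0/22
Subnets: 78.209.176.0/22, 78.209.180.0/22


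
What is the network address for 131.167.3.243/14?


IP:   10000011.10100111.00000011.11110011
Mask: 11111111.11111100.00000000.00000000
AND operation:
Net:  10000011.10100100.00000000.00000000
Network: 131.164.0.0/14


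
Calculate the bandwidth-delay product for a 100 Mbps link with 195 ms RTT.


BDP = bandwidth * RTT
= 100 Mbps * 195 ms
= 100 * 1e6 * 195 / 1000 bits
= 19500000 bits
= 2437500 bytes
= 2380.3711 KB
BDP = 19500000 bits (2437500 bytes)


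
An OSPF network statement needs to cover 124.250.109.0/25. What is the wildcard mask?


Subnet mask: 255.255.255.128
Wildcard = 255.255.255.255 - subnet mask
255 - 255 = 0
255 - 255 = 0
255 - 255 = 0
255 - 128 = 127
Wildcard: 0.0.0.127


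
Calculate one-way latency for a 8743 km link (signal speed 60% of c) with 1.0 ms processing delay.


Speed = 0.6 * 3e5 km/s = 180000 km/s
Propagation delay = 8743 / 180000 = 0.0486 s = 48.5722 ms
Processing delay = 1.0 ms
Total one-way latency = 49.5722 ms


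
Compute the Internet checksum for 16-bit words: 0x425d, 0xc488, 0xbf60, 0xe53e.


Sum all words (with carry folding):
+ 0x425d = 0x425d
+ 0xc488 = 0x06e6
+ 0xbf60 = 0xc646
+ 0xe53e = 0xab85
One's complement: ~0xab85
Checksum = 0x547a


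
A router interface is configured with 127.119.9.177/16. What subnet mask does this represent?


/16 means 16 network bits, 16 host bits
Binary: 11111111111111110000000000000000
Mask: 255.255.0.0


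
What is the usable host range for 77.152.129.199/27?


Network: 77.152.129.192
Broadcast: 77.152.129.223
First usable = network + 1
Last usable = broadcast - 1
Range: 77.152.129.193 to 77.152.129.222


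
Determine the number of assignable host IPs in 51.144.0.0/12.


Host bits = 32 - 12 = 20
Total addresses = 2^20 = 1048576
Usable = total - 2 (network and broadcast)
Usable hosts: 1048574


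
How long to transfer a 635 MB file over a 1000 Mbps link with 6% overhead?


Effective throughput = 1000 * (1 - 6/100) = 940 Mbps
File size in Mb = 635 * 8 = 5080 Mb
Time = 5080 / 940
Time = 5.4043 seconds


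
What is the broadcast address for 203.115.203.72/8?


Network: 203.0.0.0/8
Host bits = 24
Set all host bits to 1:
Broadcast: 203.255.255.255


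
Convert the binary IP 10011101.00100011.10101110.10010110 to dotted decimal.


10011101 = 157
00100011 = 35
10101110 = 174
10010110 = 150
IP: 157.35.174.150


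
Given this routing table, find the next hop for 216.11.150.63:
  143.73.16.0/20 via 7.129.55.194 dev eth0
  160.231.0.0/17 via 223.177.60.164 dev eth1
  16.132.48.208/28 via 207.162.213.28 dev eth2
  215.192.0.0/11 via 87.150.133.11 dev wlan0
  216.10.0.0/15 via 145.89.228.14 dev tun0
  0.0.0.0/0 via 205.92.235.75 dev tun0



Longest prefix match for 216.11.150.63:
  /20 143.73.16.0: no
  /17 160.231.0.0: no
  /28 16.132.48.208: no
  /11 215.192.0.0: no
  /15 216.10.0.0: MATCH
  /0 0.0.0.0: MATCH
Selected: next-hop 145.89.228.14 via tun0 (matched /15)


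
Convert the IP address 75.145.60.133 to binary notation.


75 = 01001011
145 = 10010001
60 = 00111100
133 = 10000101
Binary: 01001011.10010001.00111100.10000101


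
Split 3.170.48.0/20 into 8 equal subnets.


New prefix = 20 + 3 = 23
Each subnet has 512 addresses
  3.170.48.0/23
  3.170.50.0/23
  3.170.52.0/23
  3.170.54.0/23
  3.170.56.0/23
  3.170.58.0/23
  3.170.60.0/23
  3.170.62.0/23
Subnets: 3.170.48.0/23, 3.170.50.0/23, 3.170.52.0/23, 3.170.54.0/23, 3.170.56.0/23, 3.170.58.0/23, 3.170.60.0/23, 3.170.62.0/23


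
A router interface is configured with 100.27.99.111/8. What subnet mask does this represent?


/8 means 8 network bits, 24 host bits
Binary: 11111111000000000000000000000000
Mask: 255.0.0.0


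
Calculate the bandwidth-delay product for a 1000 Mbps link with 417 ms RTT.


BDP = bandwidth * RTT
= 1000 Mbps * 417 ms
= 1000 * 1e6 * 417 / 1000 bits
= 417000000 bits
= 52125000 bytes
= 50903.3203 KB
BDP = 417000000 bits (52125000 bytes)
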